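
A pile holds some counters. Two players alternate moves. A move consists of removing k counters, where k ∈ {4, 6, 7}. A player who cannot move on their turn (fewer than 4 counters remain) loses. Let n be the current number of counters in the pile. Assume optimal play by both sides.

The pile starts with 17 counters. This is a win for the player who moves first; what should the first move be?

Remove 4, leaving 13.

Classify positions by backward induction: terminal positions (no move available) are L. From any other position, the mover wins iff some move reaches an L.
n=0: no move → L
n=1: no move → L
n=2: no move → L
n=3: no move → L
n=4: reaches L-position 0 → W
n=5: reaches L-position 1 → W
n=6: reaches L-position 2 → W
n=7: reaches L-position 3 → W
n=8: reaches L-position 2 → W
n=9: reaches L-position 3 → W
n=10: reaches L-position 3 → W
n=11: only reaches 7(W), 5(W), 4(W), all W → L
n=12: only reaches 8(W), 6(W), 5(W), all W → L
n=13: only reaches 9(W), 7(W), 6(W), all W → L
n=14: only reaches 10(W), 8(W), 7(W), all W → L
n=15: reaches L-position 11 → W
n=16: reaches L-position 12 → W
n=17: reaches L-position 13 → W
From 17, the L positions reachable in one move are: 13, 11. Any move reaching one of these is winning.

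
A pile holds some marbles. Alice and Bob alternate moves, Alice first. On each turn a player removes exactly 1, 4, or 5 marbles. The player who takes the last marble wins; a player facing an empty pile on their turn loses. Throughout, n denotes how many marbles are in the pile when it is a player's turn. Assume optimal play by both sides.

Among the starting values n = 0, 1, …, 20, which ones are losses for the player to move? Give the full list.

Label each position W (a win for the player to move) or L (a loss). A position with no legal move is L; any other position is W exactly when some move reaches an L, and L when every move reaches a W.
n=0: no move → L
n=1: reaches L-position 0 → W
n=2: only reaches 1(W), which is W → L
n=3: reaches L-position 2 → W
n=4: reaches L-position 0 → W
n=5: reaches L-position 0 → W
n=6: reaches L-position 2 → W
n=7: reaches L-position 2 → W
n=8: only reaches 7(W), 4(W), 3(W), all W → L
n=9: reaches L-position 8 → W
n=10: only reaches 9(W), 6(W), 5(W), all W → L
n=11: reaches L-position 10 → W
n=12: reaches L-position 8 → W
n=13: reaches L-position 8 → W
n=14: reaches L-position 10 → W
n=15: reaches L-position 10 → W
n=16: only reaches 15(W), 12(W), 11(W), all W → L
n=17: reaches L-position 16 → W
n=18: only reaches 17(W), 14(W), 13(W), all W → L
n=19: reaches L-position 18 → W
n=20: reaches L-position 16 → W
Reading off the rows marked L gives the requested list; there are 6 such values of n.

0, 2, 8, 10, 16, 18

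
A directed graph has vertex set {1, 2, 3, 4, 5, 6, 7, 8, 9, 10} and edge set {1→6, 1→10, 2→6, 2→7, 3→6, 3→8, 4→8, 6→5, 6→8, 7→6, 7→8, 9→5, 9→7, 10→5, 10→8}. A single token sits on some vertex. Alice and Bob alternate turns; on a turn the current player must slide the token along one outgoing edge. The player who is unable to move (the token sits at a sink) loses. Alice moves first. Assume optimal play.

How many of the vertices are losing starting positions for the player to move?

Use the standard recursion: the mover loses at a terminal position; elsewhere, the mover wins exactly when some move hands the opponent an L position.
Every edge goes from a vertex to one that appears earlier in the order 5, 8, 6, 7, 10, 9, 3, 1, 2, 4, so processing vertices in that order labels each vertex after all of its successors.
5: no outgoing edge → L
8: no outgoing edge → L
6: W (go to 8, an L position)
7: W (go to 8, an L position)
10: W (go to 8, an L position)
9: W (go to 5, an L position)
3: W (go to 8, an L position)
1: L (options 10(W), 6(W) are all W)
2: L (options 7(W), 6(W) are all W)
4: W (go to 8, an L position)
The L vertices are 1, 2, 5, 8; that is 4 in all.

4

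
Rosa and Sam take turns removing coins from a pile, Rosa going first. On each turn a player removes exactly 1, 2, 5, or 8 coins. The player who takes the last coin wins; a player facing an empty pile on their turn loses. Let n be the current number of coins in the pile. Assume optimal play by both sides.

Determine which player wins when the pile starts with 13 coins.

Rosa wins.

Label each position W (a win for the player to move) or L (a loss). A position with no legal move is L; any other position is W exactly when some move reaches an L, and L when every move reaches a W.
n=0: no move → L
n=1: can move to 0, which is L ⇒ W
n=2: can move to 0, which is L ⇒ W
n=3: moves to 2(W), 1(W); every one is W ⇒ L
n=4: can move to 3, which is L ⇒ W
n=5: can move to 3, which is L ⇒ W
n=6: moves to 5(W), 4(W), 1(W); every one is W ⇒ L
n=7: can move to 6, which is L ⇒ W
n=8: can move to 6, which is L ⇒ W
n=9: moves to 8(W), 7(W), 4(W), 1(W); every one is W ⇒ L
n=10: can move to 9, which is L ⇒ W
n=11: can move to 9, which is L ⇒ W
n=12: moves to 11(W), 10(W), 7(W), 4(W); every one is W ⇒ L
n=13: can move to 12, which is L ⇒ W
The starting position 13 is W: Rosa should remove 1, leaving 12, handing over an L position.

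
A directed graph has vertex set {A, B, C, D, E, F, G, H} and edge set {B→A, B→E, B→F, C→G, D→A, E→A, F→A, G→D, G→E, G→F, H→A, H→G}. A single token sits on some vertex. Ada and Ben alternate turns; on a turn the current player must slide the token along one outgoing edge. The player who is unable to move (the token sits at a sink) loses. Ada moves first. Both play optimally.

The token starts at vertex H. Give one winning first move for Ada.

Label each position W (a win for the player to move) or L (a loss). A position with no legal move is L; any other position is W exactly when some move reaches an L, and L when every move reaches a W.
Every edge goes from a vertex to one that appears earlier in the order A, D, F, E, G, H, B, C, so processing vertices in that order labels each vertex after all of its successors.
A: no outgoing edge → L
D: can move to A, which is L ⇒ W
F: can move to A, which is L ⇒ W
E: can move to A, which is L ⇒ W
G: moves to E(W), F(W), D(W); every one is W ⇒ L
H: can move to G, which is L ⇒ W
B: can move to A, which is L ⇒ W
C: can move to G, which is L ⇒ W
From H, the L positions reachable in one move are: G, A. Any move reaching one of these is winning.

Move to G.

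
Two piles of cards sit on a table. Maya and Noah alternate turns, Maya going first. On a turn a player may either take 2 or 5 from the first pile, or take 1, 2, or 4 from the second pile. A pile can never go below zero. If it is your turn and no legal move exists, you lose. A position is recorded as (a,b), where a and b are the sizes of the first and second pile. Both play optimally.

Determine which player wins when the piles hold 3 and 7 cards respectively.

Noah wins.

Compute win/loss labels from the base case upward. A position with no move is L. Any other position is W if it can reach an L in one move, else L.
No move ever increases a pile, so every position that can arise here has a ≤ 3 and b ≤ 7; it is enough to label the cells with 0 ≤ a ≤ 3 and 0 ≤ b ≤ 7.
Every move lowers a or b (never raises either), so fill the grid row by row in increasing a, and left to right within a row: each cell's successors are then already labelled.
      b=0  b=1  b=2  b=3  b=4  b=5  b=6  b=7
a=0:    L    W    W    L    W    W    L    W
a=1:    L    W    W    L    W    W    L    W
a=2:    W    L    W    W    L    W    W    L
a=3:    W    L    W    W    L    W    W    L
Cells with no legal move (terminal, hence L): (0,0), (1,0).
The remaining L cells, each justified by listing all of its moves:
(0,3): L (options (0,2)(W), (0,1)(W) are all W)
(0,6): L (options (0,5)(W), (0,4)(W), (0,2)(W) are all W)
(1,3): L (options (1,2)(W), (1,1)(W) are all W)
(1,6): L (options (1,5)(W), (1,4)(W), (1,2)(W) are all W)
(2,1): L (options (0,1)(W), (2,0)(W) are all W)
(2,4): L (options (0,4)(W), (2,3)(W), (2,2)(W), (2,0)(W) are all W)
(2,7): L (options (0,7)(W), (2,6)(W), (2,5)(W), (2,3)(W) are all W)
(3,1): L (options (1,1)(W), (3,0)(W) are all W)
(3,4): L (options (1,4)(W), (3,3)(W), (3,2)(W), (3,0)(W) are all W)
(3,7): L (options (1,7)(W), (3,6)(W), (3,5)(W), (3,3)(W) are all W)
Every other cell has at least one move into one of the L cells above, so it is W.
Every move from (3,7) reaches a W position, so the mover loses.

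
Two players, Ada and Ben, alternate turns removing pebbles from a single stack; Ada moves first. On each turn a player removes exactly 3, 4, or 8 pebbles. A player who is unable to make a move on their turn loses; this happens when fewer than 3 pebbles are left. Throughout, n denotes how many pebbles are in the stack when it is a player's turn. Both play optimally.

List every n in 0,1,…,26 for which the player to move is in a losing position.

0, 1, 2, 7, 12, 13, 14, 19, 24, 25, 26

Positions with no move are L. A position that does have a move is losing for the player to move precisely when every available move leads to a winning position for the opponent. Fill in the labels:
n=0: no move → L
n=1: no move → L
n=2: no move → L
n=3: W (go to 0, an L position)
n=4: W (go to 1, an L position)
n=5: W (go to 2, an L position)
n=6: W (go to 2, an L position)
n=7: L (options 4(W), 3(W) are all W)
n=8: W (go to 0, an L position)
n=9: W (go to 1, an L position)
n=10: W (go to 7, an L position)
n=11: W (go to 7, an L position)
n=12: L (options 9(W), 8(W), 4(W) are all W)
n=13: L (options 10(W), 9(W), 5(W) are all W)
n=14: L (options 11(W), 10(W), 6(W) are all W)
n=15: W (go to 12, an L position)
n=16: W (go to 13, an L position)
n=17: W (go to 14, an L position)
n=18: W (go to 14, an L position)
n=19: L (options 16(W), 15(W), 11(W) are all W)
n=20: W (go to 12, an L position)
n=21: W (go to 13, an L position)
n=22: W (go to 19, an L position)
n=23: W (go to 19, an L position)
n=24: L (options 21(W), 20(W), 16(W) are all W)
n=25: L (options 22(W), 21(W), 17(W) are all W)
n=26: L (options 23(W), 22(W), 18(W) are all W)
The losing starting values of n are exactly the entries labelled L in this table (11 of them).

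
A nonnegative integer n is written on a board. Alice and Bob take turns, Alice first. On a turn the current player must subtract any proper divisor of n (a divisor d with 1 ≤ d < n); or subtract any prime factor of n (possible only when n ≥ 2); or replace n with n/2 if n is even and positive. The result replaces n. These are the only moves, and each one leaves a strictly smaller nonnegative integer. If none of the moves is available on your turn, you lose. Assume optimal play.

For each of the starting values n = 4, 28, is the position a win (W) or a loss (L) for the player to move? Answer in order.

4: L, 28: W

Positions with no move are L. A position that does have a move is losing for the player to move precisely when every available move leads to a winning position for the opponent. Fill in the labels:
n=0: no move → L
n=1: no move → L
n=2: can move to 0, which is L ⇒ W
n=3: can move to 0, which is L ⇒ W
n=4: moves to 2(W), 3(W); every one is W ⇒ L
n=5: can move to 0, which is L ⇒ W
n=6: can move to 4, which is L ⇒ W
n=7: can move to 0, which is L ⇒ W
n=8: can move to 4, which is L ⇒ W
n=9: moves to 6(W), 8(W); every one is W ⇒ L
n=10: can move to 9, which is L ⇒ W
n=11: can move to 0, which is L ⇒ W
n=12: can move to 9, which is L ⇒ W
n=13: can move to 0, which is L ⇒ W
n=14: moves to 7(W), 12(W), 13(W); every one is W ⇒ L
n=15: can move to 14, which is L ⇒ W
n=16: can move to 14, which is L ⇒ W
n=17: can move to 0, which is L ⇒ W
n=18: can move to 9, which is L ⇒ W
n=19: can move to 0, which is L ⇒ W
n=20: moves to 10(W), 15(W), 16(W), 18(W), 19(W); every one is W ⇒ L
n=21: can move to 14, which is L ⇒ W
n=22: can move to 20, which is L ⇒ W
n=23: can move to 0, which is L ⇒ W
n=24: can move to 20, which is L ⇒ W
n=25: can move to 20, which is L ⇒ W
n=26: moves to 13(W), 24(W), 25(W); every one is W ⇒ L
n=27: can move to 26, which is L ⇒ W
n=28: can move to 14, which is L ⇒ W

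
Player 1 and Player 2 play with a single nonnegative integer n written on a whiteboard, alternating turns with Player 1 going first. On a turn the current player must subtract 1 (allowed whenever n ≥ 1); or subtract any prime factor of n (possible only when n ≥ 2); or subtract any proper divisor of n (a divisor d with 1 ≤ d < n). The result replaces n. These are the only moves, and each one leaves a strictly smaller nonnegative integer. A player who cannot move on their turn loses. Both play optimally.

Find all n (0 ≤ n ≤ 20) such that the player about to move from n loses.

0, 4, 9, 14, 20

Work bottom-up. With no move the player to move loses. Otherwise the position is W if at least one move leads to an L position for the opponent, and L if every move leads to a W.
n=0: no move → L
n=1: →0(L), so W
n=2: →0(L), so W
n=3: →0(L), so W
n=4: →2(W), 3(W) — all W, so L
n=5: →0(L), so W
n=6: →4(L), so W
n=7: →0(L), so W
n=8: →4(L), so W
n=9: →6(W), 8(W) — all W, so L
n=10: →9(L), so W
n=11: →0(L), so W
n=12: →9(L), so W
n=13: →0(L), so W
n=14: →7(W), 12(W), 13(W) — all W, so L
n=15: →14(L), so W
n=16: →14(L), so W
n=17: →0(L), so W
n=18: →9(L), so W
n=19: →0(L), so W
n=20: →10(W), 15(W), 16(W), 18(W), 19(W) — all W, so L
The losing starting values of n are exactly the entries labelled L in this table (5 of them).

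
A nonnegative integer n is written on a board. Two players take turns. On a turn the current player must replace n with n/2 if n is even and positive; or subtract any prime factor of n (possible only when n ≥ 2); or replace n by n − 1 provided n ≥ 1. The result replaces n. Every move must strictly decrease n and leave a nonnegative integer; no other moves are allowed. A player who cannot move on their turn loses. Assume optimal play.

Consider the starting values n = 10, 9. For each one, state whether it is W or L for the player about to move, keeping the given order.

Compute win/loss labels from the base case upward. A position with no move is L. Any other position is W if it can reach an L in one move, else L.
n=0: no move → L
n=1: can move to 0, which is L ⇒ W
n=2: can move to 0, which is L ⇒ W
n=3: can move to 0, which is L ⇒ W
n=4: moves to 2(W), 3(W); every one is W ⇒ L
n=5: can move to 0, which is L ⇒ W
n=6: can move to 4, which is L ⇒ W
n=7: can move to 0, which is L ⇒ W
n=8: can move to 4, which is L ⇒ W
n=9: moves to 6(W), 8(W); every one is W ⇒ L
n=10: can move to 9, which is L ⇒ W

10: W, 9: L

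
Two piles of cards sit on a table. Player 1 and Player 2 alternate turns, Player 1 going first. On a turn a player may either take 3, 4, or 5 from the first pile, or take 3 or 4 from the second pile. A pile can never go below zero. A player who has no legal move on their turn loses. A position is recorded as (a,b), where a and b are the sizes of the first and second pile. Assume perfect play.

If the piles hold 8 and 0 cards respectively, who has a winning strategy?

Work bottom-up. With no move the player to move loses. Otherwise the position is W if at least one move leads to an L position for the opponent, and L if every move leads to a W.
No move ever increases a pile, so every position that can arise here has a ≤ 8 and b ≤ 0; it is enough to label the cells with 0 ≤ a ≤ 8 and 0 ≤ b ≤ 0.
Every move lowers a or b (never raises either), so fill the grid row by row in increasing a, and left to right within a row: each cell's successors are then already labelled.
      b=0
a=0:    L
a=1:    L
a=2:    L
a=3:    W
a=4:    W
a=5:    W
a=6:    W
a=7:    W
a=8:    L
Cells with no legal move (terminal, hence L): (0,0), (1,0), (2,0).
The remaining L cells, each justified by listing all of its moves:
(8,0): moves to (5,0)(W), (4,0)(W), (3,0)(W); every one is W ⇒ L
Every other cell has at least one move into one of the L cells above, so it is W.
Every move from (8,0) reaches a W position, so the mover loses.

Player 2 wins.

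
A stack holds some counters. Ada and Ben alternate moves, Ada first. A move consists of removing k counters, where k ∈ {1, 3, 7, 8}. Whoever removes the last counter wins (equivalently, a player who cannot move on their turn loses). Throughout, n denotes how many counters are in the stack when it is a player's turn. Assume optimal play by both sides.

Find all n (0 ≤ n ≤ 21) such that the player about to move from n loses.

Use the standard recursion: the mover loses at a terminal position; elsewhere, the mover wins exactly when some move hands the opponent an L position.
n=0: no move → L
n=1: W (go to 0, an L position)
n=2: L (sole option 1(W) is W)
n=3: W (go to 2, an L position)
n=4: L (options 3(W), 1(W) are all W)
n=5: W (go to 4, an L position)
n=6: L (options 5(W), 3(W) are all W)
n=7: W (go to 6, an L position)
n=8: W (go to 0, an L position)
n=9: W (go to 6, an L position)
n=10: W (go to 2, an L position)
n=11: W (go to 4, an L position)
n=12: W (go to 4, an L position)
n=13: W (go to 6, an L position)
n=14: W (go to 6, an L position)
n=15: L (options 14(W), 12(W), 8(W), 7(W) are all W)
n=16: W (go to 15, an L position)
n=17: L (options 16(W), 14(W), 10(W), 9(W) are all W)
n=18: W (go to 17, an L position)
n=19: L (options 18(W), 16(W), 12(W), 11(W) are all W)
n=20: W (go to 19, an L position)
n=21: L (options 20(W), 18(W), 14(W), 13(W) are all W)
The losing starting values of n are exactly the entries labelled L in this table (8 of them).

0, 2, 4, 6, 15, 17, 19, 21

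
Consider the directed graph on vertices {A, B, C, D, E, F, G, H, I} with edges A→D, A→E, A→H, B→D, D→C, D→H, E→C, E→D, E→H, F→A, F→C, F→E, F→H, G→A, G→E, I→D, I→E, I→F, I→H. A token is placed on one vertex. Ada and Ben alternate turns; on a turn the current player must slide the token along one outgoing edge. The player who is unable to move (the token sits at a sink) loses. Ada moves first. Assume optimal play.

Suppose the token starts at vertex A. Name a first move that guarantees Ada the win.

Move to H.

Compute win/loss labels from the base case upward. A position with no move is L. Any other position is W if it can reach an L in one move, else L.
Every edge goes from a vertex to one that appears earlier in the order C, H, D, E, A, F, B, I, G, so processing vertices in that order labels each vertex after all of its successors.
C: no outgoing edge → L
H: no outgoing edge → L
D: reaches L-position H → W
E: reaches L-position H → W
A: reaches L-position H → W
F: reaches L-position H → W
B: only reaches D(W), which is W → L
I: reaches L-position H → W
G: only reaches A(W), E(W), all W → L
From A, the L positions reachable in one move are: H.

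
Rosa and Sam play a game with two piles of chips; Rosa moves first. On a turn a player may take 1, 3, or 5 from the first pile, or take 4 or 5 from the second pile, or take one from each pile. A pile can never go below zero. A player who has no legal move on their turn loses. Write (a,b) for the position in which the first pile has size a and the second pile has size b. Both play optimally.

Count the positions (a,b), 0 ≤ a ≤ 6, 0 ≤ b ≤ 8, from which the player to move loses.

28

Build the W/L table. Terminal = L. A non-terminal position is W if it has a move to some L; otherwise it is L.
Every move lowers a or b (never raises either), so fill the grid row by row in increasing a, and left to right within a row: each cell's successors are then already labelled.
      b=0  b=1  b=2  b=3  b=4  b=5  b=6  b=7  b=8
a=0:    L    L    L    L    W    W    W    W    W
a=1:    W    W    W    W    W    L    L    L    L
a=2:    L    L    L    L    W    W    W    W    W
a=3:    W    W    W    W    W    L    L    L    L
a=4:    L    L    L    L    W    W    W    W    W
a=5:    W    W    W    W    W    L    L    L    L
a=6:    L    L    L    L    W    W    W    W    W
Cells with no legal move (terminal, hence L): (0,0), (0,1), (0,2), (0,3).
The remaining L cells, each justified by listing all of its moves:
(1,5): →(0,5)(W), (1,1)(W), (1,0)(W), (0,4)(W) — all W, so L
(1,6): →(0,6)(W), (1,2)(W), (1,1)(W), (0,5)(W) — all W, so L
(1,7): →(0,7)(W), (1,3)(W), (1,2)(W), (0,6)(W) — all W, so L
(1,8): →(0,8)(W), (1,4)(W), (1,3)(W), (0,7)(W) — all W, so L
(2,0): →(1,0)(W) only, which is W, so L
(2,1): →(1,1)(W), (1,0)(W) — all W, so L
(2,2): →(1,2)(W), (1,1)(W) — all W, so L
(2,3): →(1,3)(W), (1,2)(W) — all W, so L
(3,5): →(2,5)(W), (0,5)(W), (3,1)(W), (3,0)(W), (2,4)(W) — all W, so L
(3,6): →(2,6)(W), (0,6)(W), (3,2)(W), (3,1)(W), (2,5)(W) — all W, so L
(3,7): →(2,7)(W), (0,7)(W), (3,3)(W), (3,2)(W), (2,6)(W) — all W, so L
(3,8): →(2,8)(W), (0,8)(W), (3,4)(W), (3,3)(W), (2,7)(W) — all W, so L
(4,0): →(3,0)(W), (1,0)(W) — all W, so L
(4,1): →(3,1)(W), (1,1)(W), (3,0)(W) — all W, so L
(4,2): →(3,2)(W), (1,2)(W), (3,1)(W) — all W, so L
(4,3): →(3,3)(W), (1,3)(W), (3,2)(W) — all W, so L
(5,5): →(4,5)(W), (2,5)(W), (0,5)(W), (5,1)(W), (5,0)(W), (4,4)(W) — all W, so L
(5,6): →(4,6)(W), (2,6)(W), (0,6)(W), (5,2)(W), (5,1)(W), (4,5)(W) — all W, so L
(5,7): →(4,7)(W), (2,7)(W), (0,7)(W), (5,3)(W), (5,2)(W), (4,6)(W) — all W, so L
(5,8): →(4,8)(W), (2,8)(W), (0,8)(W), (5,4)(W), (5,3)(W), (4,7)(W) — all W, so L
(6,0): →(5,0)(W), (3,0)(W), (1,0)(W) — all W, so L
(6,1): →(5,1)(W), (3,1)(W), (1,1)(W), (5,0)(W) — all W, so L
(6,2): →(5,2)(W), (3,2)(W), (1,2)(W), (5,1)(W) — all W, so L
(6,3): →(5,3)(W), (3,3)(W), (1,3)(W), (5,2)(W) — all W, so L
Every other cell has at least one move into one of the L cells above, so it is W.
L cells per row: a=0: 4, a=1: 4, a=2: 4, a=3: 4, a=4: 4, a=5: 4, a=6: 4; total 28.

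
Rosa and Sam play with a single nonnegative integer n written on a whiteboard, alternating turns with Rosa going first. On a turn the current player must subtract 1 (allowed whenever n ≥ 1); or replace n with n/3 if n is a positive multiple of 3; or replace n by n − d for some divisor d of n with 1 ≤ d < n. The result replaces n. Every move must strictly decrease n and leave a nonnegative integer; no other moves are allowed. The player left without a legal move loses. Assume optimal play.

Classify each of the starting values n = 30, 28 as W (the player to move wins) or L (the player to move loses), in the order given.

Work bottom-up. With no move the player to move loses. Otherwise the position is W if at least one move leads to an L position for the opponent, and L if every move leads to a W.
n=0: no move → L
n=1: W (go to 0, an L position)
n=2: L (sole option 1(W) is W)
n=3: W (go to 2, an L position)
n=4: W (go to 2, an L position)
n=5: L (sole option 4(W) is W)
n=6: W (go to 2, an L position)
n=7: L (sole option 6(W) is W)
n=8: W (go to 7, an L position)
n=9: L (options 3(W), 6(W), 8(W) are all W)
n=10: W (go to 5, an L position)
n=11: L (sole option 10(W) is W)
n=12: W (go to 9, an L position)
n=13: L (sole option 12(W) is W)
n=14: W (go to 7, an L position)
n=15: W (go to 5, an L position)
n=16: L (options 8(W), 12(W), 14(W), 15(W) are all W)
n=17: W (go to 16, an L position)
n=18: W (go to 9, an L position)
n=19: L (sole option 18(W) is W)
n=20: W (go to 16, an L position)
n=21: W (go to 7, an L position)
n=22: W (go to 11, an L position)
n=23: L (sole option 22(W) is W)
n=24: W (go to 16, an L position)
n=25: L (options 20(W), 24(W) are all W)
n=26: W (go to 13, an L position)
n=27: W (go to 9, an L position)
n=28: L (options 14(W), 21(W), 24(W), 26(W), 27(W) are all W)
n=29: W (go to 28, an L position)
n=30: W (go to 25, an L position)

30: W, 28: L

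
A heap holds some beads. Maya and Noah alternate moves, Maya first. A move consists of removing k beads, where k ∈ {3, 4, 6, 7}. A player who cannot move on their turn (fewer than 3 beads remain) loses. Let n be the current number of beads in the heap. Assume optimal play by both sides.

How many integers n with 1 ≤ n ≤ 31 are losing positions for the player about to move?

10

Build the W/L table. Terminal = L. A non-terminal position is W if it has a move to some L; otherwise it is L.
n=0: no move → L
n=1: no move → L
n=2: no move → L
n=3: can move to 0, which is L ⇒ W
n=4: can move to 1, which is L ⇒ W
n=5: can move to 2, which is L ⇒ W
n=6: can move to 2, which is L ⇒ W
n=7: can move to 1, which is L ⇒ W
n=8: can move to 2, which is L ⇒ W
n=9: can move to 2, which is L ⇒ W
n=10: moves to 7(W), 6(W), 4(W), 3(W); every one is W ⇒ L
n=11: moves to 8(W), 7(W), 5(W), 4(W); every one is W ⇒ L
n=12: moves to 9(W), 8(W), 6(W), 5(W); every one is W ⇒ L
n=13: can move to 10, which is L ⇒ W
n=14: can move to 11, which is L ⇒ W
n=15: can move to 12, which is L ⇒ W
n=16: can move to 12, which is L ⇒ W
n=17: can move to 11, which is L ⇒ W
n=18: can move to 12, which is L ⇒ W
n=19: can move to 12, which is L ⇒ W
n=20: moves to 17(W), 16(W), 14(W), 13(W); every one is W ⇒ L
n=21: moves to 18(W), 17(W), 15(W), 14(W); every one is W ⇒ L
n=22: moves to 19(W), 18(W), 16(W), 15(W); every one is W ⇒ L
n=23: can move to 20, which is L ⇒ W
n=24: can move to 21, which is L ⇒ W
n=25: can move to 22, which is L ⇒ W
n=26: can move to 22, which is L ⇒ W
n=27: can move to 21, which is L ⇒ W
n=28: can move to 22, which is L ⇒ W
n=29: can move to 22, which is L ⇒ W
n=30: moves to 27(W), 26(W), 24(W), 23(W); every one is W ⇒ L
n=31: moves to 28(W), 27(W), 25(W), 24(W); every one is W ⇒ L
L entries with 1 ≤ n ≤ 31 (n=0 is outside the asked range and is not counted): n = 1, 2, 10, 11, 12, 20, 21, 22, 30, 31; that makes 10.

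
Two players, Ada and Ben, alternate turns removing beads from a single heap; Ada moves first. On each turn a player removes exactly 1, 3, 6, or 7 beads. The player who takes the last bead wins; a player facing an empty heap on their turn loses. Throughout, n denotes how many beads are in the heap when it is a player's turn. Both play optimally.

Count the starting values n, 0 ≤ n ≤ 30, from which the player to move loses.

Positions with no move are L. A position that does have a move is losing for the player to move precisely when every available move leads to a winning position for the opponent. Fill in the labels:
n=0: no move → L
n=1: can move to 0, which is L ⇒ W
n=2: the only move is to 1(W), a W ⇒ L
n=3: can move to 2, which is L ⇒ W
n=4: moves to 3(W), 1(W); every one is W ⇒ L
n=5: can move to 4, which is L ⇒ W
n=6: can move to 0, which is L ⇒ W
n=7: can move to 4, which is L ⇒ W
n=8: can move to 2, which is L ⇒ W
n=9: can move to 2, which is L ⇒ W
n=10: can move to 4, which is L ⇒ W
n=11: can move to 4, which is L ⇒ W
n=12: moves to 11(W), 9(W), 6(W), 5(W); every one is W ⇒ L
n=13: can move to 12, which is L ⇒ W
n=14: moves to 13(W), 11(W), 8(W), 7(W); every one is W ⇒ L
n=15: can move to 14, which is L ⇒ W
n=16: moves to 15(W), 13(W), 10(W), 9(W); every one is W ⇒ L
n=17: can move to 16, which is L ⇒ W
n=18: can move to 12, which is L ⇒ W
n=19: can move to 16, which is L ⇒ W
n=20: can move to 14, which is L ⇒ W
n=21: can move to 14, which is L ⇒ W
n=22: can move to 16, which is L ⇒ W
n=23: can move to 16, which is L ⇒ W
n=24: moves to 23(W), 21(W), 18(W), 17(W); every one is W ⇒ L
n=25: can move to 24, which is L ⇒ W
n=26: moves to 25(W), 23(W), 20(W), 19(W); every one is W ⇒ L
n=27: can move to 26, which is L ⇒ W
n=28: moves to 27(W), 25(W), 22(W), 21(W); every one is W ⇒ L
n=29: can move to 28, which is L ⇒ W
n=30: can move to 24, which is L ⇒ W
L entries with 0 ≤ n ≤ 30: n = 0, 2, 4, 12, 14, 16, 24, 26, 28; that makes 9.

9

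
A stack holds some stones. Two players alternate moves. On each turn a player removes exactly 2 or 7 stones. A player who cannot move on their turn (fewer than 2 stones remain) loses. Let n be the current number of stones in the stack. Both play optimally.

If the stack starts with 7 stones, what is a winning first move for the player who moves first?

Remove 2, leaving 5.

Work bottom-up. With no move the player to move loses. Otherwise the position is W if at least one move leads to an L position for the opponent, and L if every move leads to a W.
n=0: no move → L
n=1: no move → L
n=2: reaches L-position 0 → W
n=3: reaches L-position 1 → W
n=4: only reaches 2(W), which is W → L
n=5: only reaches 3(W), which is W → L
n=6: reaches L-position 4 → W
n=7: reaches L-position 5 → W
From 7, the L positions reachable in one move are: 5, 0. Any move reaching one of these is winning.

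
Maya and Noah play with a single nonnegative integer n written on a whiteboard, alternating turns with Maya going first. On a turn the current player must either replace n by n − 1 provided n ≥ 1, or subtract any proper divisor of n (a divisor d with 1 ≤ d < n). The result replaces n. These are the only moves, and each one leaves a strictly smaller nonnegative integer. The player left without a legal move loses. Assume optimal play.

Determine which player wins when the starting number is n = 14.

Build the W/L table. Terminal = L. A non-terminal position is W if it has a move to some L; otherwise it is L.
n=0: no move → L
n=1: reaches L-position 0 → W
n=2: only reaches 1(W), which is W → L
n=3: reaches L-position 2 → W
n=4: reaches L-position 2 → W
n=5: only reaches 4(W), which is W → L
n=6: reaches L-position 5 → W
n=7: only reaches 6(W), which is W → L
n=8: reaches L-position 7 → W
n=9: only reaches 6(W), 8(W), all W → L
n=10: reaches L-position 5 → W
n=11: only reaches 10(W), which is W → L
n=12: reaches L-position 9 → W
n=13: only reaches 12(W), which is W → L
n=14: reaches L-position 7 → W
From 14 Maya can move to 7, reaching an L position.

Maya wins.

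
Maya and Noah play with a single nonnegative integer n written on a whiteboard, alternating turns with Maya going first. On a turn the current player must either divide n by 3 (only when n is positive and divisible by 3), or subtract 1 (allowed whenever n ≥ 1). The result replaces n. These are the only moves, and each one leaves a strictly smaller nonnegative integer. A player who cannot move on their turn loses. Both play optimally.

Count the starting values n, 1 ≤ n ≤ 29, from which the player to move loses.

13

Positions with no move are L. A position that does have a move is losing for the player to move precisely when every available move leads to a winning position for the opponent. Fill in the labels:
n=0: no move → L
n=1: W (go to 0, an L position)
n=2: L (sole option 1(W) is W)
n=3: W (go to 2, an L position)
n=4: L (sole option 3(W) is W)
n=5: W (go to 4, an L position)
n=6: W (go to 2, an L position)
n=7: L (sole option 6(W) is W)
n=8: W (go to 7, an L position)
n=9: L (options 3(W), 8(W) are all W)
n=10: W (go to 9, an L position)
n=11: L (sole option 10(W) is W)
n=12: W (go to 4, an L position)
n=13: L (sole option 12(W) is W)
n=14: W (go to 13, an L position)
n=15: L (options 5(W), 14(W) are all W)
n=16: W (go to 15, an L position)
n=17: L (sole option 16(W) is W)
n=18: W (go to 17, an L position)
n=19: L (sole option 18(W) is W)
n=20: W (go to 19, an L position)
n=21: W (go to 7, an L position)
n=22: L (sole option 21(W) is W)
n=23: W (go to 22, an L position)
n=24: L (options 8(W), 23(W) are all W)
n=25: W (go to 24, an L position)
n=26: L (sole option 25(W) is W)
n=27: W (go to 9, an L position)
n=28: L (sole option 27(W) is W)
n=29: W (go to 28, an L position)
L entries with 1 ≤ n ≤ 29 (n=0 is outside the asked range and is not counted): n = 2, 4, 7, 9, 11, 13, 15, 17, 19, 22, 24, 26, 28; that makes 13.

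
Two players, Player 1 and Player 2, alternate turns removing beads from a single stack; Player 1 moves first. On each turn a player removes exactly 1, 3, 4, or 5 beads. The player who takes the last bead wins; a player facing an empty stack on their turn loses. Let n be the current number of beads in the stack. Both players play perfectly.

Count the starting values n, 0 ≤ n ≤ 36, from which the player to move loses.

Compute win/loss labels from the base case upward. A position with no move is L. Any other position is W if it can reach an L in one move, else L.
n=0: no move → L
n=1: W (go to 0, an L position)
n=2: L (sole option 1(W) is W)
n=3: W (go to 2, an L position)
n=4: W (go to 0, an L position)
n=5: W (go to 2, an L position)
n=6: W (go to 2, an L position)
n=7: W (go to 2, an L position)
n=8: L (options 7(W), 5(W), 4(W), 3(W) are all W)
n=9: W (go to 8, an L position)
n=10: L (options 9(W), 7(W), 6(W), 5(W) are all W)
n=11: W (go to 10, an L position)
n=12: W (go to 8, an L position)
n=13: W (go to 10, an L position)
n=14: W (go to 10, an L position)
n=15: W (go to 10, an L position)
n=16: L (options 15(W), 13(W), 12(W), 11(W) are all W)
n=17: W (go to 16, an L position)
n=18: L (options 17(W), 15(W), 14(W), 13(W) are all W)
n=19: W (go to 18, an L position)
n=20: W (go to 16, an L position)
n=21: W (go to 18, an L position)
n=22: W (go to 18, an L position)
n=23: W (go to 18, an L position)
n=24: L (options 23(W), 21(W), 20(W), 19(W) are all W)
n=25: W (go to 24, an L position)
n=26: L (options 25(W), 23(W), 22(W), 21(W) are all W)
n=27: W (go to 26, an L position)
n=28: W (go to 24, an L position)
n=29: W (go to 26, an L position)
n=30: W (go to 26, an L position)
n=31: W (go to 26, an L position)
n=32: L (options 31(W), 29(W), 28(W), 27(W) are all W)
n=33: W (go to 32, an L position)
n=34: L (options 33(W), 31(W), 30(W), 29(W) are all W)
n=35: W (go to 34, an L position)
n=36: W (go to 32, an L position)
L entries with 0 ≤ n ≤ 36: n = 0, 2, 8, 10, 16, 18, 24, 26, 32, 34; that makes 10.

10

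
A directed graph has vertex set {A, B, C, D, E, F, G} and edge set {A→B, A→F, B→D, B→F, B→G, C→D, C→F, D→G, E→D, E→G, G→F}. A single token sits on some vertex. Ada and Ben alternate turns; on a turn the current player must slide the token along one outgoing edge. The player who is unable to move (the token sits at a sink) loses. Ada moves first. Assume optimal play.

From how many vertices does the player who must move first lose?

Work bottom-up. With no move the player to move loses. Otherwise the position is W if at least one move leads to an L position for the opponent, and L if every move leads to a W.
Every edge goes from a vertex to one that appears earlier in the order F, G, D, B, A, C, E, so processing vertices in that order labels each vertex after all of its successors.
F: no outgoing edge → L
G: W (go to F, an L position)
D: L (sole option G(W) is W)
B: W (go to D, an L position)
A: W (go to F, an L position)
C: W (go to D, an L position)
E: W (go to D, an L position)
The L vertices are D, F; that is 2 in all.

2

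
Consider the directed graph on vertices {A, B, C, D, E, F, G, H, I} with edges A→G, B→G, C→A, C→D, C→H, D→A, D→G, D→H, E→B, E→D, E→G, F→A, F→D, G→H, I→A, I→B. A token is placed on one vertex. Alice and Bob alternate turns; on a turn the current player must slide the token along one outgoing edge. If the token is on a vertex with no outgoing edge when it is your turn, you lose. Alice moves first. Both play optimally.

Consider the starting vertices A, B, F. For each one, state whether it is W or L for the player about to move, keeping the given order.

A: L, B: L, F: W

Work bottom-up. With no move the player to move loses. Otherwise the position is W if at least one move leads to an L position for the opponent, and L if every move leads to a W.
Every edge goes from a vertex to one that appears earlier in the order H, G, A, D, B, I, C, F, E, so processing vertices in that order labels each vertex after all of its successors.
H: no outgoing edge → L
G: →H(L), so W
A: →G(W) only, which is W, so L
D: →A(L), so W
B: →G(W) only, which is W, so L
I: →B(L), so W
C: →A(L), so W
F: →A(L), so W
E: →B(L), so W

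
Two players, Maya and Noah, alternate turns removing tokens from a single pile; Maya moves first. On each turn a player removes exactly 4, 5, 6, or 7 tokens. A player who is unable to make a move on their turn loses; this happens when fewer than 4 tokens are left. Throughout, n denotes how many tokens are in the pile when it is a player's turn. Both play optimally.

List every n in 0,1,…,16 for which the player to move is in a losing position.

Build the W/L table. Terminal = L. A non-terminal position is W if it has a move to some L; otherwise it is L.
n=0: no move → L
n=1: no move → L
n=2: no move → L
n=3: no move → L
n=4: reaches L-position 0 → W
n=5: reaches L-position 1 → W
n=6: reaches L-position 2 → W
n=7: reaches L-position 3 → W
n=8: reaches L-position 3 → W
n=9: reaches L-position 3 → W
n=10: reaches L-position 3 → W
n=11: only reaches 7(W), 6(W), 5(W), 4(W), all W → L
n=12: only reaches 8(W), 7(W), 6(W), 5(W), all W → L
n=13: only reaches 9(W), 8(W), 7(W), 6(W), all W → L
n=14: only reaches 10(W), 9(W), 8(W), 7(W), all W → L
n=15: reaches L-position 11 → W
n=16: reaches L-position 12 → W
Reading off the rows marked L gives the requested list; there are 8 such values of n.

0, 1, 2, 3, 11, 12, 13, 14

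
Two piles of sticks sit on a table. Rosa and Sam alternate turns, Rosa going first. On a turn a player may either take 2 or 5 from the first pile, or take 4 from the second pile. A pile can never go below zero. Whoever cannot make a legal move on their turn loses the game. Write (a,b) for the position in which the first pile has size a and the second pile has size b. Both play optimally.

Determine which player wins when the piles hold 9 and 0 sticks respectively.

Positions with no move are L. A position that does have a move is losing for the player to move precisely when every available move leads to a winning position for the opponent. Fill in the labels:
No move ever increases a pile, so every position that can arise here has a ≤ 9 and b ≤ 0; it is enough to label the cells with 0 ≤ a ≤ 9 and 0 ≤ b ≤ 0.
Every move lowers a or b (never raises either), so fill the grid row by row in increasing a, and left to right within a row: each cell's successors are then already labelled.
      b=0
a=0:    L
a=1:    L
a=2:    W
a=3:    W
a=4:    L
a=5:    W
a=6:    W
a=7:    L
a=8:    L
a=9:    W
Cells with no legal move (terminal, hence L): (0,0), (1,0).
The remaining L cells, each justified by listing all of its moves:
(4,0): the only move is to (2,0)(W), a W ⇒ L
(7,0): moves to (5,0)(W), (2,0)(W); every one is W ⇒ L
(8,0): moves to (6,0)(W), (3,0)(W); every one is W ⇒ L
Every other cell has at least one move into one of the L cells above, so it is W.
From (9,0) Rosa can move to (7,0), reaching an L position.

Rosa wins.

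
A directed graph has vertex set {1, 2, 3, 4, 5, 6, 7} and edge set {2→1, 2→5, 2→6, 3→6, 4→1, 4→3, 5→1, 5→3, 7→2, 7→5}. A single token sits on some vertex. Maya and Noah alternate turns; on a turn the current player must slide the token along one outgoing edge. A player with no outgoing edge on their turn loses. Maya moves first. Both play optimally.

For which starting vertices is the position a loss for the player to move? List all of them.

1, 6, 7

Compute win/loss labels from the base case upward. A position with no move is L. Any other position is W if it can reach an L in one move, else L.
Every edge goes from a vertex to one that appears earlier in the order 1, 6, 3, 4, 5, 2, 7, so processing vertices in that order labels each vertex after all of its successors.
1: no outgoing edge → L
6: no outgoing edge → L
3: reaches L-position 6 → W
4: reaches L-position 1 → W
5: reaches L-position 1 → W
2: reaches L-position 6 → W
7: only reaches 2(W), 5(W), all W → L
Reading off the rows marked L gives the requested list; there are 3 such vertices.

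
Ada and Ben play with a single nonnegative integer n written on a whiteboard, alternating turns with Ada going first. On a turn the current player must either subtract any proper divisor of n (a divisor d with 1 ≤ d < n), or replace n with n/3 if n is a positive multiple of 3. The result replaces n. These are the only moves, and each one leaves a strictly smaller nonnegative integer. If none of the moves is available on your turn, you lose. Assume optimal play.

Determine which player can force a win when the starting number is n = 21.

Work bottom-up. With no move the player to move loses. Otherwise the position is W if at least one move leads to an L position for the opponent, and L if every move leads to a W.
n=0: no move → L
n=1: no move → L
n=2: W (go to 1, an L position)
n=3: W (go to 1, an L position)
n=4: L (options 2(W), 3(W) are all W)
n=5: W (go to 4, an L position)
n=6: W (go to 4, an L position)
n=7: L (sole option 6(W) is W)
n=8: W (go to 4, an L position)
n=9: L (options 3(W), 6(W), 8(W) are all W)
n=10: W (go to 9, an L position)
n=11: L (sole option 10(W) is W)
n=12: W (go to 4, an L position)
n=13: L (sole option 12(W) is W)
n=14: W (go to 7, an L position)
n=15: L (options 5(W), 10(W), 12(W), 14(W) are all W)
n=16: W (go to 15, an L position)
n=17: L (sole option 16(W) is W)
n=18: W (go to 9, an L position)
n=19: L (sole option 18(W) is W)
n=20: W (go to 15, an L position)
n=21: W (go to 7, an L position)
From 21 Ada can move to 7, reaching an L position.

Ada wins.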